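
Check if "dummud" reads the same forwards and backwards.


Word: "dummud"
Reversed: "dummud"
Forward == Backward? dummud == dummud
Palindrome = Yes


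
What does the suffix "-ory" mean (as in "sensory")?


Suffix: -ory
Example: sensory (sense + -ory, with a spelling change)
Meaning = relating to / place for


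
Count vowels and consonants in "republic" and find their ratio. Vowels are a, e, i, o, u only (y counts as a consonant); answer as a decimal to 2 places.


Word: "republic"
Vowels (a,e,i,o,u): 3
Consonants: 5
Ratio = 3/5
= 0.60


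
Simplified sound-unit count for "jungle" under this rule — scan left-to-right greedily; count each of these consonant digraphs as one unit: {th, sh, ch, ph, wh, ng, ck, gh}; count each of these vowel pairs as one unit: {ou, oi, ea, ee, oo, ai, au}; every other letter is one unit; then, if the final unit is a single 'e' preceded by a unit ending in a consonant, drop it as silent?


Word: "jungle" (6 letters)
Left-to-right scan:
  (1) 'j' (letter)
  (2) 'u' (letter)
  (3) 'ng' (digraph)
  (4) 'l' (letter)
  (5) 'e' (letter)
Units from scan: 5
Final unit is 'e' after a consonant -> drop as silent (-1)
Sound units = 4 units


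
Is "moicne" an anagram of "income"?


Word 1: "income" → sorted: ceimno
Word 2: "moicne" → sorted: ceimno
Same letters? ceimno == ceimno
Anagram = Yes


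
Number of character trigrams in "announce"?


Word: "announce" (length 8)
Number of 3-grams = length - 3 + 1 = 8 - 3 + 1
= 6


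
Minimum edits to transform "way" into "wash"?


Word 1: "way" (length 3)
Word 2: "wash" (length 4)
One optimal edit sequence (insert/delete/substitute each cost 1):
  1. keep 'w'
  2. keep 'a'
  3. insert 's'  (+1)
  4. substitute 'y' -> 'h'  (+1)
Total edit operations: 2
Edit distance = 2


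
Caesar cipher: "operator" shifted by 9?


Word: "operator"
Shift: 9
Each letter → (letter + shift) mod 26:
  'o' (14) + 9 = 23 → 'x'
  'p' (15) + 9 = 24 → 'y'
  'e' (4) + 9 = 13 → 'n'
  'r' (17) + 9 = 0 → 'a'
  'a' (0) + 9 = 9 → 'j'
  't' (19) + 9 = 2 → 'c'
  'o' (14) + 9 = 23 → 'x'
  'r' (17) + 9 = 0 → 'a'
Result = "xynajcxa"


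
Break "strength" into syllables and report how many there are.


Word: "strength"
Syllable breakdown: strength
Counting: 1 part
= 1 syllable


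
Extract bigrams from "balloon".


Word: "balloon" (length 7)
Number of bigrams = 7 - 2 + 1 = 6
  Position 0: "ba"
  Position 1: "al"
  Position 2: "ll"
  Position 3: "lo"
  Position 4: "oo"
  Position 5: "on"
Bigrams = "ba", "al", "ll", "lo", "oo", "on"


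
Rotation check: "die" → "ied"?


Word: "die", Candidate: "ied"
Method: check if candidate is substring of word+word
"diedie" contains "ied"? Yes
Is rotation = Yes


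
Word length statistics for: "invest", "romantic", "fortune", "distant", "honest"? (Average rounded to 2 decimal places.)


Lengths: "invest"=6, "romantic"=8, "fortune"=7, "distant"=7, "honest"=6
Sum = 34, Count = 5
Average = 34/5 = 6.80
= avg=6.80, min=6, max=8


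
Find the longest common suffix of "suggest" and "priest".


Word 1: "suggest"
Word 2: "priest"
Comparing from end:
  Pos -1: 't' == 't'
  Pos -2: 's' == 's'
  Pos -3: 'e' == 'e'
  Pos -4: 'g' != 'i' (stop)
LCS = "est" (length 3)


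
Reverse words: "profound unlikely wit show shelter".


Original: "profound unlikely wit show shelter"
Words (1..n): profound | unlikely | wit | show | shelter
Reversed (n..1): shelter | show | wit | unlikely | profound
Result = "shelter show wit unlikely profound"


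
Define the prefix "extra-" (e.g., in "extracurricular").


Prefix: extra-
Example: extracurricular (extra- + curricular)
Meaning = beyond


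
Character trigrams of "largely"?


Word: "largely" (length 7)
Number of trigrams = 7 - 3 + 1 = 5
  Position 0: "lar"
  Position 1: "arg"
  Position 2: "rge"
  Position 3: "gel"
  Position 4: "ely"
Trigrams = "lar", "arg", "rge", "gel", "ely"


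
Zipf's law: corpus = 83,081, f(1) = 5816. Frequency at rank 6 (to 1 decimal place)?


Zipf's law: f(r) = f(1) / r
f(1) = 5816
f(6) = 5816 / 6
= 969.3 occurrences


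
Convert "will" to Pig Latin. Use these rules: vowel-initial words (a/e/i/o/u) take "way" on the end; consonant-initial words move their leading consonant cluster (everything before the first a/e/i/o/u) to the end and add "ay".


Word: "will"
Starts with consonant(s) → move to end, add 'ay'
Consonant cluster: "w"
Pig Latin = "illway"


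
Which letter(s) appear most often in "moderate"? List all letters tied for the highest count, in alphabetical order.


Word: "moderate"
Letter counts:
  'a': 1
  'd': 1
  'e': 2
  'm': 1
  'o': 1
  'r': 1
  't': 1
Maximum count = 2
Most frequent = 'e' (2 times each)


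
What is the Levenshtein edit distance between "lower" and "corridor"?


Word 1: "lower" (length 5)
Word 2: "corridor" (length 8)
One optimal edit sequence (insert/delete/substitute each cost 1):
  1. substitute 'l' -> 'c'  (+1)
  2. keep 'o'
  3. insert 'r'  (+1)
  4. insert 'r'  (+1)
  5. insert 'i'  (+1)
  6. substitute 'w' -> 'd'  (+1)
  7. substitute 'e' -> 'o'  (+1)
  8. keep 'r'
Total edit operations: 6
Edit distance = 6


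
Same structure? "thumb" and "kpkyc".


Pattern of "thumb": [0, 1, 2, 3, 4]
Pattern of "kpkyc": [0, 1, 0, 2, 3]
Patterns do not match
Same pattern = No


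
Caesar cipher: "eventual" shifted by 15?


Word: "eventual"
Shift: 15
Each letter → (letter + shift) mod 26:
  'e' (4) + 15 = 19 → 't'
  'v' (21) + 15 = 10 → 'k'
  'e' (4) + 15 = 19 → 't'
  'n' (13) + 15 = 2 → 'c'
  't' (19) + 15 = 8 → 'i'
  'u' (20) + 15 = 9 → 'j'
  'a' (0) + 15 = 15 → 'p'
  'l' (11) + 15 = 0 → 'a'
Result = "tktcijpa"


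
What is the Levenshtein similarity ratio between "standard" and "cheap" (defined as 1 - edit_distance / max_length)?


Word 1: "standard" (length 8)
Word 2: "cheap" (length 5)
One optimal edit sequence:
  1. delete 's'  (+1)
  2. delete 't'  (+1)
  3. substitute 'a' -> 'c'  (+1)
  4. substitute 'n' -> 'h'  (+1)
  5. substitute 'd' -> 'e'  (+1)
  6. keep 'a'
  7. delete 'r'  (+1)
  8. substitute 'd' -> 'p'  (+1)
Edit distance = 7
Max length = max(8, 5) = 8
Similarity = 1 - 7/8
= 0.1250


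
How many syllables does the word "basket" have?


Word: "basket"
Syllable breakdown: bas / ket
Counting: 2 parts
= 2 syllables


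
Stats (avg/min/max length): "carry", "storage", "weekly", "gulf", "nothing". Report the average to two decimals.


Lengths: "carry"=5, "storage"=7, "weekly"=6, "gulf"=4, "nothing"=7
Sum = 29, Count = 5
Average = 29/5 = 5.80
= avg=5.80, min=4, max=7


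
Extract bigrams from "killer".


Word: "killer" (length 6)
Number of bigrams = 6 - 2 + 1 = 5
  Position 0: "ki"
  Position 1: "il"
  Position 2: "ll"
  Position 3: "le"
  Position 4: "er"
Bigrams = "ki", "il", "ll", "le", "er"


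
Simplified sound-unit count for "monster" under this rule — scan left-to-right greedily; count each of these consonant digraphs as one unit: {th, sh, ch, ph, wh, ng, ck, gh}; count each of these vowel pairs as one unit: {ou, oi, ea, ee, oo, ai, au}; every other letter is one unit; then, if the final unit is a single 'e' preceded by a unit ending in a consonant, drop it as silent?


Word: "monster" (7 letters)
Left-to-right scan:
  (1) 'm' (letter)
  (2) 'o' (letter)
  (3) 'n' (letter)
  (4) 's' (letter)
  (5) 't' (letter)
  (6) 'e' (letter)
  (7) 'r' (letter)
Units from scan: 7
Sound units = 7 units


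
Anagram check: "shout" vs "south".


Word 1: "shout" → sorted: hostu
Word 2: "south" → sorted: hostu
Same letters? hostu == hostu
Anagram = Yes


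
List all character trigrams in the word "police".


Word: "police" (length 6)
Number of trigrams = 6 - 3 + 1 = 4
  Position 0: "pol"
  Position 1: "oli"
  Position 2: "lic"
  Position 3: "ice"
Trigrams = "pol", "oli", "lic", "ice"


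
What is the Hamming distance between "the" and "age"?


Comparing character by character (same length = 3):
  Pos 0: 't' vs 'a' !=
  Pos 1: 'h' vs 'g' !=
  Pos 2: 'e' vs 'e' =
Hamming distance = 2


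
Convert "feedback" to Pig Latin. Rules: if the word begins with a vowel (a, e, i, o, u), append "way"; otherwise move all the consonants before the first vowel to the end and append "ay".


Word: "feedback"
Starts with consonant(s) → move to end, add 'ay'
Consonant cluster: "f"
Pig Latin = "eedbackfay"


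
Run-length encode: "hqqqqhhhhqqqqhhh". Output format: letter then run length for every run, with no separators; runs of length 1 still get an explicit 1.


String: "hqqqqhhhhqqqqhhh"
Scanning for consecutive runs:
  'h' x 1
  'q' x 4
  'h' x 4
  'q' x 4
  'h' x 3
RLE = "h1q4h4q4h3"


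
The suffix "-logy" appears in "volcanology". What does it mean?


Suffix: -logy
Example: volcanology = volcano + -logy
Meaning = study of


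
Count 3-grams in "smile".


Word: "smile" (length 5)
Number of 3-grams = length - 3 + 1 = 5 - 3 + 1
= 3


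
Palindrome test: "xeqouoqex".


Word: "xeqouoqex"
Reversed: "xeqouoqex"
Forward == Backward? xeqouoqex == xeqouoqex
Palindrome = Yes


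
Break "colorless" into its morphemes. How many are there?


Word: "colorless"
Morphemes: color / -less
Each morpheme carries meaning
= 2 morphemes


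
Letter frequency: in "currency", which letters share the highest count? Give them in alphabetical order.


Word: "currency"
Letter counts:
  'c': 2
  'e': 1
  'n': 1
  'r': 2
  'u': 1
  'y': 1
Maximum count = 2
Most frequent = 'c', 'r' (2 times each)


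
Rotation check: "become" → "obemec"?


Word: "become", Candidate: "obemec"
Method: check if candidate is substring of word+word
"becomebecome" contains "obemec"? No
Is rotation = No


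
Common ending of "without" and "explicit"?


Word 1: "without"
Word 2: "explicit"
Comparing from end:
  Pos -1: 't' == 't'
  Pos -2: 'u' != 'i' (stop)
LCS = "t" (length 1)


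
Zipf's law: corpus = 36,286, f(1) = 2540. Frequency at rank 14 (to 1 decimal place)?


Zipf's law: f(r) = f(1) / r
f(1) = 2540
f(14) = 2540 / 14
= 181.4 occurrences


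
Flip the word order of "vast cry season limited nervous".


Original: "vast cry season limited nervous"
Words (1..n): vast | cry | season | limited | nervous
Reversed (n..1): nervous | limited | season | cry | vast
Result = "nervous limited season cry vast"


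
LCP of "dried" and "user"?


Word 1: "dried"
Word 2: "user"
Comparing from start:
  Pos 0: 'd' != 'u' (stop)
LCP = "" (length 0)


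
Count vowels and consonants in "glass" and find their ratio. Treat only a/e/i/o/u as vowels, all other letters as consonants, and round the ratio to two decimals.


Word: "glass"
Vowels (a,e,i,o,u): 1
Consonants: 4
Ratio = 1/4
= 0.25


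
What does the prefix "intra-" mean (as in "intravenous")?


Prefix: intra-
Example: intravenous (intra- + venous)
Meaning = within


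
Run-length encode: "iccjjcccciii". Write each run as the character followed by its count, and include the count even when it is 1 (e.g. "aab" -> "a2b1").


String: "iccjjcccciii"
Scanning for consecutive runs:
  'i' x 1
  'c' x 2
  'j' x 2
  'c' x 4
  'i' x 3
RLE = "i1c2j2c4i3"


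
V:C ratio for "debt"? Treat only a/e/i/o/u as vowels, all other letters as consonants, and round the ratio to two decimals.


Word: "debt"
Vowels (a,e,i,o,u): 1
Consonants: 3
Ratio = 1/3
= 0.33


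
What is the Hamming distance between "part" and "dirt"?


Comparing character by character (same length = 4):
  Pos 0: 'p' vs 'd' !=
  Pos 1: 'a' vs 'i' !=
  Pos 2: 'r' vs 'r' =
  Pos 3: 't' vs 't' =
Hamming distance = 2


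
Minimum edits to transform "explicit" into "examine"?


Word 1: "explicit" (length 8)
Word 2: "examine" (length 7)
One optimal edit sequence (insert/delete/substitute each cost 1):
  1. keep 'e'
  2. keep 'x'
  3. substitute 'p' -> 'a'  (+1)
  4. substitute 'l' -> 'm'  (+1)
  5. keep 'i'
  6. delete 'c'  (+1)
  7. substitute 'i' -> 'n'  (+1)
  8. substitute 't' -> 'e'  (+1)
Total edit operations: 5
Edit distance = 5


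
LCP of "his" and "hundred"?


Word 1: "his"
Word 2: "hundred"
Comparing from start:
  Pos 0: 'h' == 'h'
  Pos 1: 'i' != 'u' (stop)
LCP = "h" (length 1)


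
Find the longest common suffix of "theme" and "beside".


Word 1: "theme"
Word 2: "beside"
Comparing from end:
  Pos -1: 'e' == 'e'
  Pos -2: 'm' != 'd' (stop)
LCS = "e" (length 1)


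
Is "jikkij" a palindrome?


Word: "jikkij"
Reversed: "jikkij"
Forward == Backward? jikkij == jikkij
Palindrome = Yes


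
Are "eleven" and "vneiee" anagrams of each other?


Word 1: "eleven" → sorted: eeelnv
Word 2: "vneiee" → sorted: eeeinv
Same letters? eeelnv != eeeinv
Anagram = No


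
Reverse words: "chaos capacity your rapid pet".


Original: "chaos capacity your rapid pet"
Words (1..n): chaos | capacity | your | rapid | pet
Reversed (n..1): pet | rapid | your | capacity | chaos
Result = "pet rapid your capacity chaos"


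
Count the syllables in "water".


Word: "water"
Syllable breakdown: wa · ter
Counting: 2 parts
= 2 syllables


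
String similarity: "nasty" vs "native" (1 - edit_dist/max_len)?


Word 1: "nasty" (length 5)
Word 2: "native" (length 6)
One optimal edit sequence:
  1. keep 'n'
  2. keep 'a'
  3. insert 't'  (+1)
  4. substitute 's' -> 'i'  (+1)
  5. substitute 't' -> 'v'  (+1)
  6. substitute 'y' -> 'e'  (+1)
Edit distance = 4
Max length = max(5, 6) = 6
Similarity = 1 - 4/6
= 0.3333


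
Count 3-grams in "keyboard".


Word: "keyboard" (length 8)
Number of 3-grams = length - 3 + 1 = 8 - 3 + 1
= 6


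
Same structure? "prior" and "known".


Pattern of "prior": [0, 1, 2, 3, 1]
Pattern of "known": [0, 1, 2, 3, 1]
Patterns match
Same pattern = Yes


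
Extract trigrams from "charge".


Word: "charge" (length 6)
Number of trigrams = 6 - 3 + 1 = 4
  Position 0: "cha"
  Position 1: "har"
  Position 2: "arg"
  Position 3: "rge"
Trigrams = "cha", "har", "arg", "rge"


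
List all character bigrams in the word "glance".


Word: "glance" (length 6)
Number of bigrams = 6 - 2 + 1 = 5
  Position 0: "gl"
  Position 1: "la"
  Position 2: "an"
  Position 3: "nc"
  Position 4: "ce"
Bigrams = "gl", "la", "an", "nc", "ce"


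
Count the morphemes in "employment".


Word: "employment"
Morphemes: employ | -ment
Each morpheme carries meaning
= 2 morphemes


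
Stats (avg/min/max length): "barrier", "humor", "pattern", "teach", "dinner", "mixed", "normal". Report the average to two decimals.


Lengths: "barrier"=7, "humor"=5, "pattern"=7, "teach"=5, "dinner"=6, "mixed"=5, "normal"=6
Sum = 41, Count = 7
Average = 41/7 = 5.86
= avg=5.86, min=5, max=7


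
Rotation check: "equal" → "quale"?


Word: "equal", Candidate: "quale"
Method: check if candidate is substring of word+word
"equalequal" contains "quale"? Yes
Is rotation = Yes


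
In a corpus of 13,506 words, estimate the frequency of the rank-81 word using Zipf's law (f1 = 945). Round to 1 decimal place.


Zipf's law: f(r) = f(1) / r
f(1) = 945
f(81) = 945 / 81
= 11.7 occurrences


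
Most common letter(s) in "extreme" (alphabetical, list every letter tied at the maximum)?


Word: "extreme"
Letter counts:
  'e': 3
  'm': 1
  'r': 1
  't': 1
  'x': 1
Maximum count = 3
Most frequent = 'e' (3 times each)


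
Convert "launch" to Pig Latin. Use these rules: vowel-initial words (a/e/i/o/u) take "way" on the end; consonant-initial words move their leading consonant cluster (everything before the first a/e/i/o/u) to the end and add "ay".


Word: "launch"
Starts with consonant(s) → move to end, add 'ay'
Consonant cluster: "l"
Pig Latin = "aunchlay"


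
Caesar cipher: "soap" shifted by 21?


Word: "soap"
Shift: 21
Each letter → (letter + shift) mod 26:
  's' (18) + 21 = 13 → 'n'
  'o' (14) + 21 = 9 → 'j'
  'a' (0) + 21 = 21 → 'v'
  'p' (15) + 21 = 10 → 'k'
Result = "njvk"


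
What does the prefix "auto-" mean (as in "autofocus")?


Prefix: auto-
Example: autofocus (auto- + focus)
Meaning = self


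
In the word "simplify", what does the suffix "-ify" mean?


Suffix: -ify
As in: simplify -> simple + -ify, with a spelling change
Meaning = to make


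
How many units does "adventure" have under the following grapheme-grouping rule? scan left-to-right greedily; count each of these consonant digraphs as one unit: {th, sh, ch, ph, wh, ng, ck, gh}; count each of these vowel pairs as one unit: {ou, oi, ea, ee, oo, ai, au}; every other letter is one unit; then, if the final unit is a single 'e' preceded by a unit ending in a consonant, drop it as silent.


Word: "adventure" (9 letters)
Left-to-right scan:
  (1) 'a' (letter)
  (2) 'd' (letter)
  (3) 'v' (letter)
  (4) 'e' (letter)
  (5) 'n' (letter)
  (6) 't' (letter)
  (7) 'u' (letter)
  (8) 'r' (letter)
  (9) 'e' (letter)
Units from scan: 9
Final unit is 'e' after a consonant -> drop as silent (-1)
Sound units = 8 units


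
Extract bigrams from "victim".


Word: "victim" (length 6)
Number of bigrams = 6 - 2 + 1 = 5
  Position 0: "vi"
  Position 1: "ic"
  Position 2: "ct"
  Position 3: "ti"
  Position 4: "im"
Bigrams = "vi", "ic", "ct", "ti", "im"


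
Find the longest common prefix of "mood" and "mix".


Word 1: "mood"
Word 2: "mix"
Comparing from start:
  Pos 0: 'm' == 'm'
  Pos 1: 'o' != 'i' (stop)
LCP = "m" (length 1)


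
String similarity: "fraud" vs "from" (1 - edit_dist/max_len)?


Word 1: "fraud" (length 5)
Word 2: "from" (length 4)
One optimal edit sequence:
  1. keep 'f'
  2. keep 'r'
  3. delete 'a'  (+1)
  4. substitute 'u' -> 'o'  (+1)
  5. substitute 'd' -> 'm'  (+1)
Edit distance = 3
Max length = max(5, 4) = 5
Similarity = 1 - 3/5
= 0.4000


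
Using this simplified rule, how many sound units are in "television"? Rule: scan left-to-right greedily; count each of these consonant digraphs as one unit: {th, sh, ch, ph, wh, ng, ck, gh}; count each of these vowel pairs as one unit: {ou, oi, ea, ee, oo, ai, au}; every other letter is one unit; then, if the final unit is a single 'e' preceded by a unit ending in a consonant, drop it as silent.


Word: "television" (10 letters)
Left-to-right scan:
  (1) 't' (letter)
  (2) 'e' (letter)
  (3) 'l' (letter)
  (4) 'e' (letter)
  (5) 'v' (letter)
  (6) 'i' (letter)
  (7) 's' (letter)
  (8) 'i' (letter)
  (9) 'o' (letter)
  (10) 'n' (letter)
Units from scan: 10
Sound units = 10 units


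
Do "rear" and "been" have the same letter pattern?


Pattern of "rear": [0, 1, 2, 0]
Pattern of "been": [0, 1, 1, 2]
Patterns do not match
Same pattern = No


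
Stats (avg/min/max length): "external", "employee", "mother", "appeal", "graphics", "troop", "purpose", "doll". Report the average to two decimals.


Lengths: "external"=8, "employee"=8, "mother"=6, "appeal"=6, "graphics"=8, "troop"=5, "purpose"=7, "doll"=4
Sum = 52, Count = 8
Average = 52/8 = 6.50
= avg=6.50, min=4, max=8


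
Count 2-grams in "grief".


Word: "grief" (length 5)
Number of 2-grams = length - 2 + 1 = 5 - 2 + 1
= 4


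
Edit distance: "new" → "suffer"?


Word 1: "new" (length 3)
Word 2: "suffer" (length 6)
One optimal edit sequence (insert/delete/substitute each cost 1):
  1. insert 's'  (+1)
  2. insert 'u'  (+1)
  3. insert 'f'  (+1)
  4. substitute 'n' -> 'f'  (+1)
  5. keep 'e'
  6. substitute 'w' -> 'r'  (+1)
Total edit operations: 5
Edit distance = 5


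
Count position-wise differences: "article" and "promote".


Comparing character by character (same length = 7):
  Pos 0: 'a' vs 'p' !=
  Pos 1: 'r' vs 'r' =
  Pos 2: 't' vs 'o' !=
  Pos 3: 'i' vs 'm' !=
  Pos 4: 'c' vs 'o' !=
  Pos 5: 'l' vs 't' !=
  Pos 6: 'e' vs 'e' =
Hamming distance = 5


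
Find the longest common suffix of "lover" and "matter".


Word 1: "lover"
Word 2: "matter"
Comparing from end:
  Pos -1: 'r' == 'r'
  Pos -2: 'e' == 'e'
  Pos -3: 'v' != 't' (stop)
LCS = "er" (length 2)


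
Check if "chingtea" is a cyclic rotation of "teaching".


Word: "teaching", Candidate: "chingtea"
Method: check if candidate is substring of word+word
"teachingteaching" contains "chingtea"? Yes
Is rotation = Yes


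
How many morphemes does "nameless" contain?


Word: "nameless"
Morphemes: name + -less
Each morpheme carries meaning
= 2 morphemes


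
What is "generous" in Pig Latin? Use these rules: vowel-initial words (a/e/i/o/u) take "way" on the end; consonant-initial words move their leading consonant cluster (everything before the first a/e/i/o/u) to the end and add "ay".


Word: "generous"
Starts with consonant(s) → move to end, add 'ay'
Consonant cluster: "g"
Pig Latin = "enerousgay"


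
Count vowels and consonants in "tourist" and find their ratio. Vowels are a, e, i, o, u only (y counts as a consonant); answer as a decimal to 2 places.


Word: "tourist"
Vowels (a,e,i,o,u): 3
Consonants: 4
Ratio = 3/4
= 0.75


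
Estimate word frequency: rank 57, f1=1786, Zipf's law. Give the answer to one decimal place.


Zipf's law: f(r) = f(1) / r
f(1) = 1786
f(57) = 1786 / 57
= 31.3 occurrences


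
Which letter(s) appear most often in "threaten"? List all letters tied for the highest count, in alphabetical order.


Word: "threaten"
Letter counts:
  'a': 1
  'e': 2
  'h': 1
  'n': 1
  'r': 1
  't': 2
Maximum count = 2
Most frequent = 'e', 't' (2 times each)


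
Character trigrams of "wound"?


Word: "wound" (length 5)
Number of trigrams = 5 - 3 + 1 = 3
  Position 0: "wou"
  Position 1: "oun"
  Position 2: "und"
Trigrams = "wou", "oun", "und"


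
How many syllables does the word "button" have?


Word: "button"
Syllable breakdown: but / ton
Counting: 2 parts
= 2 syllables


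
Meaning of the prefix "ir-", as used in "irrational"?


Prefix: ir-
As in: irrational -> ir- + rational
Meaning = not


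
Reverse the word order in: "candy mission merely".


Original: "candy mission merely"
Words (1..n): candy | mission | merely
Reversed (n..1): merely | mission | candy
Result = "merely mission candy"


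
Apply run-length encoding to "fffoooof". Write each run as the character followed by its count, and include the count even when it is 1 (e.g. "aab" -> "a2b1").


String: "fffoooof"
Scanning for consecutive runs:
  'f' x 3
  'o' x 4
  'f' x 1
RLE = "f3o4f1"


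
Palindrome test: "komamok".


Word: "komamok"
Reversed: "komamok"
Forward == Backward? komamok == komamok
Palindrome = Yes


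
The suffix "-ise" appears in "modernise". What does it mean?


Suffix: -ise
Example: modernise (modern + -ise)
Meaning = to make


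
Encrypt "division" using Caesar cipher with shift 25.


Word: "division"
Shift: 25
Each letter → (letter + shift) mod 26:
  'd' (3) + 25 = 2 → 'c'
  'i' (8) + 25 = 7 → 'h'
  'v' (21) + 25 = 20 → 'u'
  'i' (8) + 25 = 7 → 'h'
  's' (18) + 25 = 17 → 'r'
  'i' (8) + 25 = 7 → 'h'
  'o' (14) + 25 = 13 → 'n'
  'n' (13) + 25 = 12 → 'm'
Result = "chuhrhnm"


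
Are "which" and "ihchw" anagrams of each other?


Word 1: "which" → sorted: chhiw
Word 2: "ihchw" → sorted: chhiw
Same letters? chhiw == chhiw
Anagram = Yes


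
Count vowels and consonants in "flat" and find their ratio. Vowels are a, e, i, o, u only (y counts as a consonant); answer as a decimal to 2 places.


Word: "flat"
Vowels (a,e,i,o,u): 1
Consonants: 3
Ratio = 1/3
= 0.33


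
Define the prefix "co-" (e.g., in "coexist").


Prefix: co-
Example: coexist (co- + exist)
Meaning = together


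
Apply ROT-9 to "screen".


Word: "screen"
Shift: 9
Each letter → (letter + shift) mod 26:
  's' (18) + 9 = 1 → 'b'
  'c' (2) + 9 = 11 → 'l'
  'r' (17) + 9 = 0 → 'a'
  'e' (4) + 9 = 13 → 'n'
  'e' (4) + 9 = 13 → 'n'
  'n' (13) + 9 = 22 → 'w'
Result = "blannw"


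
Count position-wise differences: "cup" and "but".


Comparing character by character (same length = 3):
  Pos 0: 'c' vs 'b' !=
  Pos 1: 'u' vs 'u' =
  Pos 2: 'p' vs 't' !=
Hamming distance = 2


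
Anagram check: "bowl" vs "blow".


Word 1: "bowl" → sorted: blow
Word 2: "blow" → sorted: blow
Same letters? blow == blow
Anagram = Yes


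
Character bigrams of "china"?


Word: "china" (length 5)
Number of bigrams = 5 - 2 + 1 = 4
  Position 0: "ch"
  Position 1: "hi"
  Position 2: "in"
  Position 3: "na"
Bigrams = "ch", "hi", "in", "na"


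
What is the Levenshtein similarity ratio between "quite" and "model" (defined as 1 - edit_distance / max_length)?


Word 1: "quite" (length 5)
Word 2: "model" (length 5)
One optimal edit sequence:
  1. substitute 'q' -> 'm'  (+1)
  2. substitute 'u' -> 'o'  (+1)
  3. substitute 'i' -> 'd'  (+1)
  4. substitute 't' -> 'e'  (+1)
  5. substitute 'e' -> 'l'  (+1)
Edit distance = 5
Max length = max(5, 5) = 5
Similarity = 1 - 5/5
= 0.0000


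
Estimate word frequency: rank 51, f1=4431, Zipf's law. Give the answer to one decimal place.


Zipf's law: f(r) = f(1) / r
f(1) = 4431
f(51) = 4431 / 51
= 86.9 occurrences


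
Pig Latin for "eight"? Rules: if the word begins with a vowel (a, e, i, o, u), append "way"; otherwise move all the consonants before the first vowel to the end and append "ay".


Word: "eight"
Starts with vowel → add 'way'
Pig Latin = "eightway"


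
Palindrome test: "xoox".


Word: "xoox"
Reversed: "xoox"
Forward == Backward? xoox == xoox
Palindrome = Yes


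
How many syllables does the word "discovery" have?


Word: "discovery"
Syllable breakdown: dis / cov / er / y
Counting: 4 parts
= 4 syllables


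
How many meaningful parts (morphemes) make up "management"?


Word: "management"
Morphemes: manage + -ment
Each morpheme carries meaning
= 2 morphemes


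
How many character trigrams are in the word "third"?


Word: "third" (length 5)
Number of 3-grams = length - 3 + 1 = 5 - 3 + 1
= 3


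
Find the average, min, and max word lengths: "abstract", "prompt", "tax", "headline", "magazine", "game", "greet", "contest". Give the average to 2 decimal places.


Lengths: "abstract"=8, "prompt"=6, "tax"=3, "headline"=8, "magazine"=8, "game"=4, "greet"=5, "contest"=7
Sum = 49, Count = 8
Average = 49/8 = 6.13
= avg=6.13, min=3, max=8


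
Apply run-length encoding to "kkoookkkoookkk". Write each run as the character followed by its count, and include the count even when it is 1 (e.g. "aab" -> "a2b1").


String: "kkoookkkoookkk"
Scanning for consecutive runs:
  'k' x 2
  'o' x 3
  'k' x 3
  'o' x 3
  'k' x 3
RLE = "k2o3k3o3k3"


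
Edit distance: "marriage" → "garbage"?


Word 1: "marriage" (length 8)
Word 2: "garbage" (length 7)
One optimal edit sequence (insert/delete/substitute each cost 1):
  1. substitute 'm' -> 'g'  (+1)
  2. keep 'a'
  3. delete 'r'  (+1)
  4. keep 'r'
  5. substitute 'i' -> 'b'  (+1)
  6. keep 'a'
  7. keep 'g'
  8. keep 'e'
Total edit operations: 3
Edit distance = 3


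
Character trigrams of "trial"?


Word: "trial" (length 5)
Number of trigrams = 5 - 3 + 1 = 3
  Position 0: "tri"
  Position 1: "ria"
  Position 2: "ial"
Trigrams = "tri", "ria", "ial"


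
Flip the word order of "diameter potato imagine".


Original: "diameter potato imagine"
Words (1..n): diameter | potato | imagine
Reversed (n..1): imagine | potato | diameter
Result = "imagine potato diameter"


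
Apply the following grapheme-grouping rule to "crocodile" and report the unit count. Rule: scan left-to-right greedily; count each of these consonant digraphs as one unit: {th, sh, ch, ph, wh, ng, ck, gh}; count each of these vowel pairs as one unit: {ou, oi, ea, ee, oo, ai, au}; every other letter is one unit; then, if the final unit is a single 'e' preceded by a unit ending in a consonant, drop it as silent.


Word: "crocodile" (9 letters)
Left-to-right scan:
  (1) 'c' (letter)
  (2) 'r' (letter)
  (3) 'o' (letter)
  (4) 'c' (letter)
  (5) 'o' (letter)
  (6) 'd' (letter)
  (7) 'i' (letter)
  (8) 'l' (letter)
  (9) 'e' (letter)
Units from scan: 9
Final unit is 'e' after a consonant -> drop as silent (-1)
Sound units = 8 units


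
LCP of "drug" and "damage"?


Word 1: "drug"
Word 2: "damage"
Comparing from start:
  Pos 0: 'd' == 'd'
  Pos 1: 'r' != 'a' (stop)
LCP = "d" (length 1)


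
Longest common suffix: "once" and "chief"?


Word 1: "once"
Word 2: "chief"
Comparing from end:
  Pos -1: 'e' != 'f' (stop)
LCS = "" (length 0)


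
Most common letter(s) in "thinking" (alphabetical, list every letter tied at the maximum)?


Word: "thinking"
Letter counts:
  'g': 1
  'h': 1
  'i': 2
  'k': 1
  'n': 2
  't': 1
Maximum count = 2
Most frequent = 'i', 'n' (2 times each)


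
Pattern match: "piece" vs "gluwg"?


Pattern of "piece": [0, 1, 2, 3, 2]
Pattern of "gluwg": [0, 1, 2, 3, 0]
Patterns do not match
Same pattern = No


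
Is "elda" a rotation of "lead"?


Word: "lead", Candidate: "elda"
Method: check if candidate is substring of word+word
"leadlead" contains "elda"? No
Is rotation = No


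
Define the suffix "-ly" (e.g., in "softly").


Suffix: -ly
Example: softly (soft + -ly)
Meaning = in a manner


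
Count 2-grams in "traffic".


Word: "traffic" (length 7)
Number of 2-grams = length - 2 + 1 = 7 - 2 + 1
= 6


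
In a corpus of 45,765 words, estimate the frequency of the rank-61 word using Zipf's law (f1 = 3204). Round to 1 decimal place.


Zipf's law: f(r) = f(1) / r
f(1) = 3204
f(61) = 3204 / 61
= 52.5 occurrences


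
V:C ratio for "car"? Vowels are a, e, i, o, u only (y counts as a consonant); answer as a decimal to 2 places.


Word: "car"
Vowels (a,e,i,o,u): 1
Consonants: 2
Ratio = 1/2
= 0.50


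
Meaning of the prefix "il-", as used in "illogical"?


Prefix: il-
As in: illogical -> il- + logical
Meaning = not


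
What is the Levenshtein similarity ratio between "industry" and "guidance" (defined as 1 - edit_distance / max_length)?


Word 1: "industry" (length 8)
Word 2: "guidance" (length 8)
One optimal edit sequence:
  1. substitute 'i' -> 'g'  (+1)
  2. substitute 'n' -> 'u'  (+1)
  3. substitute 'd' -> 'i'  (+1)
  4. substitute 'u' -> 'd'  (+1)
  5. substitute 's' -> 'a'  (+1)
  6. substitute 't' -> 'n'  (+1)
  7. substitute 'r' -> 'c'  (+1)
  8. substitute 'y' -> 'e'  (+1)
Edit distance = 8
Max length = max(8, 8) = 8
Similarity = 1 - 8/8
= 0.0000


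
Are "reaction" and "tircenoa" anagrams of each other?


Word 1: "reaction" → sorted: aceinort
Word 2: "tircenoa" → sorted: aceinort
Same letters? aceinort == aceinort
Anagram = Yes


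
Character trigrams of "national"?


Word: "national" (length 8)
Number of trigrams = 8 - 3 + 1 = 6
  Position 0: "nat"
  Position 1: "ati"
  Position 2: "tio"
  Position 3: "ion"
  Position 4: "ona"
  Position 5: "nal"
Trigrams = "nat", "ati", "tio", "ion", "ona", "nal"


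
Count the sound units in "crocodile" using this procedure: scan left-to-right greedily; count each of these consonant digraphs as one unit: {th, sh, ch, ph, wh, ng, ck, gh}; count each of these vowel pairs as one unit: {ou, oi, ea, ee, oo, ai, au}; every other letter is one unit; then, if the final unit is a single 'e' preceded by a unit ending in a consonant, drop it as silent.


Word: "crocodile" (9 letters)
Left-to-right scan:
  [1] 'c' (letter)
  [2] 'r' (letter)
  [3] 'o' (letter)
  [4] 'c' (letter)
  [5] 'o' (letter)
  [6] 'd' (letter)
  [7] 'i' (letter)
  [8] 'l' (letter)
  [9] 'e' (letter)
Units from scan: 9
Final unit is 'e' after a consonant -> drop as silent (-1)
Sound units = 8 units


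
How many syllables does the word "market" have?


Word: "market"
Syllable breakdown: mar-ket
Counting: 2 parts
= 2 syllables


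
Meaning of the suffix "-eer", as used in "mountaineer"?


Suffix: -eer
Example: mountaineer = mountain + -eer
Meaning = one who is concerned with


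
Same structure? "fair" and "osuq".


Pattern of "fair": [0, 1, 2, 3]
Pattern of "osuq": [0, 1, 2, 3]
Patterns match
Same pattern = Yes


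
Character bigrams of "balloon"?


Word: "balloon" (length 7)
Number of bigrams = 7 - 2 + 1 = 6
  Position 0: "ba"
  Position 1: "al"
  Position 2: "ll"
  Position 3: "lo"
  Position 4: "oo"
  Position 5: "on"
Bigrams = "ba", "al", "ll", "lo", "oo", "on"


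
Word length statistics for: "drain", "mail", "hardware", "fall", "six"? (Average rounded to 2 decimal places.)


Lengths: "drain"=5, "mail"=4, "hardware"=8, "fall"=4, "six"=3
Sum = 24, Count = 5
Average = 24/5 = 4.80
= avg=4.80, min=3, max=8


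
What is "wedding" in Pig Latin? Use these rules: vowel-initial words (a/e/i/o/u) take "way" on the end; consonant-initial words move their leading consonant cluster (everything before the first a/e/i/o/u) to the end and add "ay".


Word: "wedding"
Starts with consonant(s) → move to end, add 'ay'
Consonant cluster: "w"
Pig Latin = "eddingway"


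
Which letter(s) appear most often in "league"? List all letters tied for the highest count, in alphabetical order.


Word: "league"
Letter counts:
  'a': 1
  'e': 2
  'g': 1
  'l': 1
  'u': 1
Maximum count = 2
Most frequent = 'e' (2 times each)


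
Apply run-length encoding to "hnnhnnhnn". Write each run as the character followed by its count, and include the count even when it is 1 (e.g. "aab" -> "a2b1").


String: "hnnhnnhnn"
Scanning for consecutive runs:
  'h' x 1
  'n' x 2
  'h' x 1
  'n' x 2
  'h' x 1
  'n' x 2
RLE = "h1n2h1n2h1n2"


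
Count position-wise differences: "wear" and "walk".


Comparing character by character (same length = 4):
  Pos 0: 'w' vs 'w' =
  Pos 1: 'e' vs 'a' !=
  Pos 2: 'a' vs 'l' !=
  Pos 3: 'r' vs 'k' !=
Hamming distance = 3


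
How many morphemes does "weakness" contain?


Word: "weakness"
Morphemes: weak | -ness
Each morpheme carries meaning
= 2 morphemes


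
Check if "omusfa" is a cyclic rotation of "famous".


Word: "famous", Candidate: "omusfa"
Method: check if candidate is substring of word+word
"famousfamous" contains "omusfa"? No
Is rotation = No


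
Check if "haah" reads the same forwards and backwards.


Word: "haah"
Reversed: "haah"
Forward == Backward? haah == haah
Palindrome = Yes


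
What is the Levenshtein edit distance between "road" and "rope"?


Word 1: "road" (length 4)
Word 2: "rope" (length 4)
One optimal edit sequence (insert/delete/substitute each cost 1):
  1. keep 'r'
  2. keep 'o'
  3. substitute 'a' -> 'p'  (+1)
  4. substitute 'd' -> 'e'  (+1)
Total edit operations: 2
Edit distance = 2


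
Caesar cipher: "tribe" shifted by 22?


Word: "tribe"
Shift: 22
Each letter → (letter + shift) mod 26:
  't' (19) + 22 = 15 → 'p'
  'r' (17) + 22 = 13 → 'n'
  'i' (8) + 22 = 4 → 'e'
  'b' (1) + 22 = 23 → 'x'
  'e' (4) + 22 = 0 → 'a'
Result = "pnexa"


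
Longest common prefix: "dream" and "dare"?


Word 1: "dream"
Word 2: "dare"
Comparing from start:
  Pos 0: 'd' == 'd'
  Pos 1: 'r' != 'a' (stop)
LCP = "d" (length 1)


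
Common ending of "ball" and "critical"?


Word 1: "ball"
Word 2: "critical"
Comparing from end:
  Pos -1: 'l' == 'l'
  Pos -2: 'l' != 'a' (stop)
LCS = "l" (length 1)


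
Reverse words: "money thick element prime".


Original: "money thick element prime"
Words (1..n): money | thick | element | prime
Reversed (n..1): prime | element | thick | money
Result = "prime element thick money"


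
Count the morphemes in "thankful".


Word: "thankful"
Morphemes: thank + -ful
Each morpheme carries meaning
= 2 morphemes


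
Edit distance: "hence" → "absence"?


Word 1: "hence" (length 5)
Word 2: "absence" (length 7)
One optimal edit sequence (insert/delete/substitute each cost 1):
  1. insert 'a'  (+1)
  2. insert 'b'  (+1)
  3. substitute 'h' -> 's'  (+1)
  4. keep 'e'
  5. keep 'n'
  6. keep 'c'
  7. keep 'e'
Total edit operations: 3
Edit distance = 3


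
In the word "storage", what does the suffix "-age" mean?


Suffix: -age
Example: storage = store + -age, with a spelling change
Meaning = result / collection


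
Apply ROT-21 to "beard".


Word: "beard"
Shift: 21
Each letter → (letter + shift) mod 26:
  'b' (1) + 21 = 22 → 'w'
  'e' (4) + 21 = 25 → 'z'
  'a' (0) + 21 = 21 → 'v'
  'r' (17) + 21 = 12 → 'm'
  'd' (3) + 21 = 24 → 'y'
Result = "wzvmy"


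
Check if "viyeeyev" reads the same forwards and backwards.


Word: "viyeeyev"
Reversed: "veyeeyiv"
Forward == Backward? viyeeyev != veyeeyiv
Palindrome = No


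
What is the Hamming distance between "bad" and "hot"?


Comparing character by character (same length = 3):
  Pos 0: 'b' vs 'h' !=
  Pos 1: 'a' vs 'o' !=
  Pos 2: 'd' vs 't' !=
Hamming distance = 3


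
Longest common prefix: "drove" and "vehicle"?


Word 1: "drove"
Word 2: "vehicle"
Comparing from start:
  Pos 0: 'd' != 'v' (stop)
LCP = "" (length 0)


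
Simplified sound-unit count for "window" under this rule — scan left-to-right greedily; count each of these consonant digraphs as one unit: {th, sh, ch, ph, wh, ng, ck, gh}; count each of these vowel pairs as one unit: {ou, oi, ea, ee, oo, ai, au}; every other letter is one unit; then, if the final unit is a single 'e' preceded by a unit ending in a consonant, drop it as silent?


Word: "window" (6 letters)
Left-to-right scan:
  (1) 'w' (letter)
  (2) 'i' (letter)
  (3) 'n' (letter)
  (4) 'd' (letter)
  (5) 'o' (letter)
  (6) 'w' (letter)
Units from scan: 6
Sound units = 6 units


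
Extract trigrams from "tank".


Word: "tank" (length 4)
Number of trigrams = 4 - 3 + 1 = 2
  Position 0: "tan"
  Position 1: "ank"
Trigrams = "tan", "ank"


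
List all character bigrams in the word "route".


Word: "route" (length 5)
Number of bigrams = 5 - 2 + 1 = 4
  Position 0: "ro"
  Position 1: "ou"
  Position 2: "ut"
  Position 3: "te"
Bigrams = "ro", "ou", "ut", "te"


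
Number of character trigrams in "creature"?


Word: "creature" (length 8)
Number of 3-grams = length - 3 + 1 = 8 - 3 + 1
= 6


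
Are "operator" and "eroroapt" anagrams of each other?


Word 1: "operator" → sorted: aeooprrt
Word 2: "eroroapt" → sorted: aeooprrt
Same letters? aeooprrt == aeooprrt
Anagram = Yes


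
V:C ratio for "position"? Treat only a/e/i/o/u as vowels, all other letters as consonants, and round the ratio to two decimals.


Word: "position"
Vowels (a,e,i,o,u): 4
Consonants: 4
Ratio = 4/4
= 1.00


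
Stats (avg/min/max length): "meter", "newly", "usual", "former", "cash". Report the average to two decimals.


Lengths: "meter"=5, "newly"=5, "usual"=5, "former"=6, "cash"=4
Sum = 25, Count = 5
Average = 25/5 = 5.00
= avg=5.00, min=4, max=6


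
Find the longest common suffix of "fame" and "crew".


Word 1: "fame"
Word 2: "crew"
Comparing from end:
  Pos -1: 'e' != 'w' (stop)
LCS = "" (length 0)


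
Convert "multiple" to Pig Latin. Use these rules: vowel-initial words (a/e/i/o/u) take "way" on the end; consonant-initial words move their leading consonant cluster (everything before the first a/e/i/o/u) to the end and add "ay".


Word: "multiple"
Starts with consonant(s) → move to end, add 'ay'
Consonant cluster: "m"
Pig Latin = "ultiplemay"


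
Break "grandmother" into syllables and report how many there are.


Word: "grandmother"
Syllable breakdown: grand / moth / er
Counting: 3 parts
= 3 syllables


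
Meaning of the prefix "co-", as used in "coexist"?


Prefix: co-
Example: coexist (co- + exist)
Meaning = together


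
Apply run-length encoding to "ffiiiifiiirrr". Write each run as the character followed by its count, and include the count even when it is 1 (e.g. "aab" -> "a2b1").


String: "ffiiiifiiirrr"
Scanning for consecutive runs:
  'f' x 2
  'i' x 4
  'f' x 1
  'i' x 3
  'r' x 3
RLE = "f2i4f1i3r3"


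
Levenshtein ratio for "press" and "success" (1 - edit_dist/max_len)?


Word 1: "press" (length 5)
Word 2: "success" (length 7)
One optimal edit sequence:
  1. insert 's'  (+1)
  2. insert 'u'  (+1)
  3. substitute 'p' -> 'c'  (+1)
  4. substitute 'r' -> 'c'  (+1)
  5. keep 'e'
  6. keep 's'
  7. keep 's'
Edit distance = 4
Max length = max(5, 7) = 7
Similarity = 1 - 4/7
= 0.4286
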